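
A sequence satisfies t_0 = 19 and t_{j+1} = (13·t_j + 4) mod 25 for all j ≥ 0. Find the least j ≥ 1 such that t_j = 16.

Computing terms: t_0 = 19,  t_1 = 1,  t_2 = 17,  t_3 = 0,  t_4 = 4,  t_5 = 6,  t_6 = 7,  t_7 = 20,  t_8 = 14,  t_9 = 11,  t_{10} = 22,  t_{11} = 15,  t_{12} = 24,  t_{13} = 16,  t_{14} = 12,  t_{15} = 10,  t_{16} = 9,  t_{17} = 21,  t_{18} = 2,  t_{19} = 5,  t_{20} = 19.
The sequence repeats with period 20.
The value 16 first appears (with j ≥ 1) at t_{13}.

13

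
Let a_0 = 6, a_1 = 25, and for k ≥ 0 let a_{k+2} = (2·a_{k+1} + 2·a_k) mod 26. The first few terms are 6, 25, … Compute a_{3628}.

4

We have a_0 = 6, a_1 = 25, a_2 = 10, a_3 = 18, a_4 = 4, a_5 = 18, a_6 = 18, a_7 = 20, a_8 = 24, a_9 = 10, a_{10} = 16, a_{11} = 0, a_{12} = 6, a_{13} = 12, a_{14} = 10, a_{15} = 18.
Since (a_{14}, a_{15}) = (a_2, a_3) = (10, 18) (two consecutive terms determine the rest), the sequence is eventually periodic: after a pre-period of length 2 it cycles with period 12.
For k ≥ 2, a_k depends only on (k - 2) mod 12. (3628 - 2) mod 12 = 2, so a_{3628} = a_4 = 4.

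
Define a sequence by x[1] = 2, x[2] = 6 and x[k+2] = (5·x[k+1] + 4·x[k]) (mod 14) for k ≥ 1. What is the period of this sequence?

We have x[1] = 2; x[2] = 6; x[3] = 10; x[4] = 4; x[5] = 4; x[6] = 8; x[7] = 0; x[8] = 4; x[9] = 6; x[10] = 4; x[11] = 2; x[12] = 12; x[13] = 12; x[14] = 10; x[15] = 0; x[16] = 12; x[17] = 4; x[18] = 12; x[19] = 6; x[20] = 8; x[21] = 8; x[22] = 2; x[23] = 0; x[24] = 8; x[25] = 12; x[26] = 8; x[27] = 4; x[28] = 10; x[29] = 10; x[30] = 6; x[31] = 0; x[32] = 10; x[33] = 8; x[34] = 10; x[35] = 12; x[36] = 2; x[37] = 2; x[38] = 4; x[39] = 0; x[40] = 2; x[41] = 10; x[42] = 2; x[43] = 8; x[44] = 6; x[45] = 6; x[46] = 12; x[47] = 0; x[48] = 6; x[49] = 2; x[50] = 6.
Since (x[49], x[50]) = (x[1], x[2]) = (2, 6) (two consecutive terms determine the rest), the sequence is periodic with period 48.

48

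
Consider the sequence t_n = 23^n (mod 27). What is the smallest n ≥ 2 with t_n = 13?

4

t_1 = 23; t_2 = 16; t_3 = 17; t_4 = 13; t_5 = 2; t_6 = 19; t_7 = 5; t_8 = 7; t_9 = 26; t_{10} = 4; t_{11} = 11; t_{12} = 10; t_{13} = 14; t_{14} = 25; t_{15} = 8; t_{16} = 22; t_{17} = 20; t_{18} = 1; t_{19} = 23.
The sequence repeats with period 18.
The value 13 first appears (with n ≥ 2) at t_4.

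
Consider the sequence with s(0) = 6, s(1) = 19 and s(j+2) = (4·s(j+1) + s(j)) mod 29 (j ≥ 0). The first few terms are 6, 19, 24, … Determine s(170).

Listing terms: s(0) = 6, s(1) = 19, s(2) = 24, s(3) = 28, s(4) = 20, s(5) = 21, s(6) = 17, s(7) = 2, s(8) = 25, s(9) = 15, s(10) = 27, s(11) = 7, s(12) = 26, s(13) = 24, s(14) = 6, s(15) = 19.
Since (s(14), s(15)) = (s(0), s(1)) = (6, 19) (two consecutive terms determine the rest), the sequence is periodic with period 14.
(170 - 0) mod 14 = 2, so s(170) = s(2) = 24.

24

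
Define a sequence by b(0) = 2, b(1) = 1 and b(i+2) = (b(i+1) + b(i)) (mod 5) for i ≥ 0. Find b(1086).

3

Listing terms: b(0) = 2, b(1) = 1, b(2) = 3, b(3) = 4, b(4) = 2, b(5) = 1.
The sequence repeats with period 4.
(1086 - 0) mod 4 = 2, so b(1086) = b(2) = 3.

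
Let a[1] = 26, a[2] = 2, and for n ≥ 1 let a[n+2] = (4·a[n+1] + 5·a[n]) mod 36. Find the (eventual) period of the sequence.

18

a[1] = 26; a[2] = 2; a[3] = 30; a[4] = 22; a[5] = 22; a[6] = 18; a[7] = 2; a[8] = 26; a[9] = 6; a[10] = 10; a[11] = 34; a[12] = 6; a[13] = 14; a[14] = 14; a[15] = 18; a[16] = 34; a[17] = 10; a[18] = 30; a[19] = 26; a[20] = 2.
The sequence repeats with period 18.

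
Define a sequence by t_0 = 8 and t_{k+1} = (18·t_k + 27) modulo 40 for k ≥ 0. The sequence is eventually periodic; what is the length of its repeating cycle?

Listing terms: t_0 = 8; t_1 = 11; t_2 = 25; t_3 = 37; t_4 = 13; t_5 = 21; t_6 = 5; t_7 = 37.
Since t_7 = t_3 = 37, the sequence is eventually periodic: after a pre-period of length 3 it cycles with period 4.

4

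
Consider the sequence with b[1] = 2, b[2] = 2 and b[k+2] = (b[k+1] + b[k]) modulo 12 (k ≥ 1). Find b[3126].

4

We have b[1] = 2, b[2] = 2, b[3] = 4, b[4] = 6, b[5] = 10, b[6] = 4, b[7] = 2, b[8] = 6, b[9] = 8, b[10] = 2, b[11] = 10, b[12] = 0, b[13] = 10, b[14] = 10, b[15] = 8, b[16] = 6, b[17] = 2, b[18] = 8, b[19] = 10, b[20] = 6, b[21] = 4, b[22] = 10, b[23] = 2, b[24] = 0, b[25] = 2, b[26] = 2.
The sequence repeats with period 24.
So b[3126] = b[1 + ((3126-1) mod 24)] = b[6] = 4.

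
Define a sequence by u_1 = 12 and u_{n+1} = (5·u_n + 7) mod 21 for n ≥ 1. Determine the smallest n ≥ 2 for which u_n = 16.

Computing terms: u_1 = 12, u_2 = 4, u_3 = 6, u_4 = 16, u_5 = 3, u_6 = 1, u_7 = 12.
Since u_7 = u_1 = 12, the sequence is periodic with period 6.
The value 16 first appears (with n ≥ 2) at u_4.

4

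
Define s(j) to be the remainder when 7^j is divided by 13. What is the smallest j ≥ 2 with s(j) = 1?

We have s(1) = 7, s(2) = 10, s(3) = 5, s(4) = 9, s(5) = 11, s(6) = 12, s(7) = 6, s(8) = 3, s(9) = 8, s(10) = 4, s(11) = 2, s(12) = 1, s(13) = 7.
Since s(13) = s(1) = 7, the sequence is periodic with period 12.
The value 1 first appears (with j ≥ 2) at s(12).

12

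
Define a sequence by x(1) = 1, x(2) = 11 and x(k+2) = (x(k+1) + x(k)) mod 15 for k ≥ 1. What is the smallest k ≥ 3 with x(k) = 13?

6

We have x(1) = 1; x(2) = 11; x(3) = 12; x(4) = 8; x(5) = 5; x(6) = 13; x(7) = 3; x(8) = 1; x(9) = 4; x(10) = 5; x(11) = 9; x(12) = 14; x(13) = 8; x(14) = 7; x(15) = 0; x(16) = 7; x(17) = 7; x(18) = 14; x(19) = 6; x(20) = 5; x(21) = 11; x(22) = 1; x(23) = 12; x(24) = 13; x(25) = 10; x(26) = 8; x(27) = 3; x(28) = 11; x(29) = 14; x(30) = 10; x(31) = 9; x(32) = 4; x(33) = 13; x(34) = 2; x(35) = 0; x(36) = 2; x(37) = 2; x(38) = 4; x(39) = 6; x(40) = 10; x(41) = 1; x(42) = 11.
Since (x(41), x(42)) = (x(1), x(2)) = (1, 11) (two consecutive terms determine the rest), the sequence is periodic with period 40.
The value 13 first appears (with k ≥ 3) at x(6).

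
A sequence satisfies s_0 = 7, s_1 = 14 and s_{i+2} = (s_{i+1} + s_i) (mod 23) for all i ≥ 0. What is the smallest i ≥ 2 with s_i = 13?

28

Computing terms: s_0 = 7,  s_1 = 14,  s_2 = 21,  s_3 = 12,  s_4 = 10,  s_5 = 22,  s_6 = 9,  s_7 = 8,  s_8 = 17,  s_9 = 2,  s_{10} = 19,  s_{11} = 21,  s_{12} = 17,  s_{13} = 15,  s_{14} = 9,  s_{15} = 1,  s_{16} = 10,  s_{17} = 11,  s_{18} = 21,  s_{19} = 9,  s_{20} = 7,  s_{21} = 16,  s_{22} = 0,  s_{23} = 16,  s_{24} = 16,  s_{25} = 9,  s_{26} = 2,  s_{27} = 11,  s_{28} = 13,  s_{29} = 1,  s_{30} = 14,  s_{31} = 15,  s_{32} = 6,  s_{33} = 21,  s_{34} = 4,  s_{35} = 2,  s_{36} = 6,  s_{37} = 8,  s_{38} = 14,  s_{39} = 22,  s_{40} = 13,  s_{41} = 12,  s_{42} = 2,  s_{43} = 14,  s_{44} = 16,  s_{45} = 7,  s_{46} = 0,  s_{47} = 7,  s_{48} = 7,  s_{49} = 14.
Since (s_{48}, s_{49}) = (s_0, s_1) = (7, 14) (two consecutive terms determine the rest), the sequence is periodic with period 48.
The value 13 first appears (with i ≥ 2) at s_{28}.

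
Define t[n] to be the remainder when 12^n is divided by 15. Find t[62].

We have t[1] = 12; t[2] = 9; t[3] = 3; t[4] = 6; t[5] = 12.
Since t[5] = t[1] = 12, the sequence is periodic with period 4.
(62 - 1) mod 4 = 1, so t[62] = t[2] = 9.

9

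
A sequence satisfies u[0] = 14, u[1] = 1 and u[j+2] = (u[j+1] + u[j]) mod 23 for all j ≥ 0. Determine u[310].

u[0] = 14; u[1] = 1; u[2] = 15; u[3] = 16; u[4] = 8; u[5] = 1; u[6] = 9; u[7] = 10; u[8] = 19; u[9] = 6; u[10] = 2; u[11] = 8; u[12] = 10; u[13] = 18; u[14] = 5; u[15] = 0; u[16] = 5; u[17] = 5; u[18] = 10; u[19] = 15; u[20] = 2; u[21] = 17; u[22] = 19; u[23] = 13; u[24] = 9; u[25] = 22; u[26] = 8; u[27] = 7; u[28] = 15; u[29] = 22; u[30] = 14; u[31] = 13; u[32] = 4; u[33] = 17; u[34] = 21; u[35] = 15; u[36] = 13; u[37] = 5; u[38] = 18; u[39] = 0; u[40] = 18; u[41] = 18; u[42] = 13; u[43] = 8; u[44] = 21; u[45] = 6; u[46] = 4; u[47] = 10; u[48] = 14; u[49] = 1.
Since (u[48], u[49]) = (u[0], u[1]) = (14, 1) (two consecutive terms determine the rest), the sequence is periodic with period 48.
So u[310] = u[0 + ((310-0) mod 48)] = u[22] = 19.

19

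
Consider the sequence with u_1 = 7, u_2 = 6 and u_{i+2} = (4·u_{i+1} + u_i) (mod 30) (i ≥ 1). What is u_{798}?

u_1 = 7, u_2 = 6, u_3 = 1, u_4 = 10, u_5 = 11, u_6 = 24, u_7 = 17, u_8 = 2, u_9 = 25, u_{10} = 12, u_{11} = 13, u_{12} = 4, u_{13} = 29, u_{14} = 0, u_{15} = 29, u_{16} = 26, u_{17} = 13, u_{18} = 18, u_{19} = 25, u_{20} = 28, u_{21} = 17, u_{22} = 6, u_{23} = 11, u_{24} = 20, u_{25} = 1, u_{26} = 24, u_{27} = 7, u_{28} = 22, u_{29} = 5, u_{30} = 12, u_{31} = 23, u_{32} = 14, u_{33} = 19, u_{34} = 0, u_{35} = 19, u_{36} = 16, u_{37} = 23, u_{38} = 18, u_{39} = 5, u_{40} = 8, u_{41} = 7, u_{42} = 6.
The sequence repeats with period 40.
So u_{798} = u_{1 + ((798-1) mod 40)} = u_{38} = 18.

18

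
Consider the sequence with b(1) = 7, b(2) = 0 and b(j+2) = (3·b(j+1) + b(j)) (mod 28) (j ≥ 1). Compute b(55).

We have b(1) = 7; b(2) = 0; b(3) = 7; b(4) = 21; b(5) = 14; b(6) = 7; b(7) = 7; b(8) = 0.
Since (b(7), b(8)) = (b(1), b(2)) = (7, 0) (two consecutive terms determine the rest), the sequence is periodic with period 6.
(55 - 1) mod 6 = 0, so b(55) = b(1) = 7.

7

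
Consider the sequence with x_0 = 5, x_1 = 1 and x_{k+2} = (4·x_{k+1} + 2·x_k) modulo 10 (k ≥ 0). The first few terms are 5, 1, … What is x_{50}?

4

We have x_0 = 5; x_1 = 1; x_2 = 4; x_3 = 8; x_4 = 0; x_5 = 6; x_6 = 4; x_7 = 8.
Since (x_6, x_7) = (x_2, x_3) = (4, 8) (two consecutive terms determine the rest), the sequence is eventually periodic: after a pre-period of length 2 it cycles with period 4.
For k ≥ 2, x_k depends only on (k - 2) mod 4. (50 - 2) mod 4 = 0, so x_{50} = x_2 = 4.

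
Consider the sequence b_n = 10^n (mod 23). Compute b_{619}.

11

Computing terms: b_0 = 1; b_1 = 10; b_2 = 8; b_3 = 11; b_4 = 18; b_5 = 19; b_6 = 6; b_7 = 14; b_8 = 2; b_9 = 20; b_{10} = 16; b_{11} = 22; b_{12} = 13; b_{13} = 15; b_{14} = 12; b_{15} = 5; b_{16} = 4; b_{17} = 17; b_{18} = 9; b_{19} = 21; b_{20} = 3; b_{21} = 7; b_{22} = 1.
Since b_{22} = b_0 = 1, the sequence is periodic with period 22.
(619 - 0) mod 22 = 3, so b_{619} = b_3 = 11.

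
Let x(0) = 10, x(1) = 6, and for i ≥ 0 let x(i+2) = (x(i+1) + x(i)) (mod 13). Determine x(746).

1

Computing terms: x(0) = 10, x(1) = 6, x(2) = 3, x(3) = 9, x(4) = 12, x(5) = 8, x(6) = 7, x(7) = 2, x(8) = 9, x(9) = 11, x(10) = 7, x(11) = 5, x(12) = 12, x(13) = 4, x(14) = 3, x(15) = 7, x(16) = 10, x(17) = 4, x(18) = 1, x(19) = 5, x(20) = 6, x(21) = 11, x(22) = 4, x(23) = 2, x(24) = 6, x(25) = 8, x(26) = 1, x(27) = 9, x(28) = 10, x(29) = 6.
The sequence repeats with period 28.
So x(746) = x(0 + ((746-0) mod 28)) = x(18) = 1.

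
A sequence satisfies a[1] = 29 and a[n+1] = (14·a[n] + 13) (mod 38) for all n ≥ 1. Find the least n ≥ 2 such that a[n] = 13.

8

a[1] = 29; a[2] = 1; a[3] = 27; a[4] = 11; a[5] = 15; a[6] = 33; a[7] = 19; a[8] = 13; a[9] = 5; a[10] = 7; a[11] = 35; a[12] = 9; a[13] = 25; a[14] = 21; a[15] = 3; a[16] = 17; a[17] = 23; a[18] = 31; a[19] = 29.
Since a[19] = a[1] = 29, the sequence is periodic with period 18.
The value 13 first appears (with n ≥ 2) at a[8].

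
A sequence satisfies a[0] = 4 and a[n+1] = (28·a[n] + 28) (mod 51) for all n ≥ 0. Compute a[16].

38

Listing terms: a[0] = 4; a[1] = 38; a[2] = 21; a[3] = 4.
The sequence repeats with period 3.
So a[16] = a[0 + ((16-0) mod 3)] = a[1] = 38.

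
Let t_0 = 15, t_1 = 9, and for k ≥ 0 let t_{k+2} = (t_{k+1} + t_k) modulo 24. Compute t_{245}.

t_0 = 15; t_1 = 9; t_2 = 0; t_3 = 9; t_4 = 9; t_5 = 18; t_6 = 3; t_7 = 21; t_8 = 0; t_9 = 21; t_{10} = 21; t_{11} = 18; t_{12} = 15; t_{13} = 9.
Since (t_{12}, t_{13}) = (t_0, t_1) = (15, 9) (two consecutive terms determine the rest), the sequence is periodic with period 12.
So t_{245} = t_{0 + ((245-0) mod 12)} = t_5 = 18.

18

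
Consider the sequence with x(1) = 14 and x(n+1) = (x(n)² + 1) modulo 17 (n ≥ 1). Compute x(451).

14

We have x(1) = 14,  x(2) = 10,  x(3) = 16,  x(4) = 2,  x(5) = 5,  x(6) = 9,  x(7) = 14.
The sequence repeats with period 6.
(451 - 1) mod 6 = 0, so x(451) = x(1) = 14.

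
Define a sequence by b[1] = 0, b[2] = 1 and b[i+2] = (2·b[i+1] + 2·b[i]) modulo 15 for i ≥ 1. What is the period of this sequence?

24

Listing terms: b[1] = 0; b[2] = 1; b[3] = 2; b[4] = 6; b[5] = 1; b[6] = 14; b[7] = 0; b[8] = 13; b[9] = 11; b[10] = 3; b[11] = 13; b[12] = 2; b[13] = 0; b[14] = 4; b[15] = 8; b[16] = 9; b[17] = 4; b[18] = 11; b[19] = 0; b[20] = 7; b[21] = 14; b[22] = 12; b[23] = 7; b[24] = 8; b[25] = 0; b[26] = 1.
Since (b[25], b[26]) = (b[1], b[2]) = (0, 1) (two consecutive terms determine the rest), the sequence is periodic with period 24.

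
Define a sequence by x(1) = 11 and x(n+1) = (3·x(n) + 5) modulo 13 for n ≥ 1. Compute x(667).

11

Listing terms: x(1) = 11; x(2) = 12; x(3) = 2; x(4) = 11.
The sequence repeats with period 3.
So x(667) = x(1 + ((667-1) mod 3)) = x(1) = 11.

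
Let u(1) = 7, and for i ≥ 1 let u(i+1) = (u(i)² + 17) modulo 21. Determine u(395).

Computing terms: u(1) = 7, u(2) = 3, u(3) = 5, u(4) = 0, u(5) = 17, u(6) = 12, u(7) = 14, u(8) = 3.
Since u(8) = u(2) = 3, the sequence is eventually periodic: after a pre-period of length 1 it cycles with period 6.
For i ≥ 2, u(i) depends only on (i - 2) mod 6. (395 - 2) mod 6 = 3, so u(395) = u(5) = 17.

17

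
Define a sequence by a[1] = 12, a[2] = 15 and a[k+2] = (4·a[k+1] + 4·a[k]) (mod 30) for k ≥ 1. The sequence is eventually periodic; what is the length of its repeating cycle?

a[1] = 12,  a[2] = 15,  a[3] = 18,  a[4] = 12,  a[5] = 0,  a[6] = 18,  a[7] = 12.
Since (a[6], a[7]) = (a[3], a[4]) = (18, 12) (two consecutive terms determine the rest), the sequence is eventually periodic: after a pre-period of length 2 it cycles with period 3.

3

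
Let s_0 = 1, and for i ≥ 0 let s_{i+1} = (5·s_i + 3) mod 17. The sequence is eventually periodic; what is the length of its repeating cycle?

Computing terms: s_0 = 1, s_1 = 8, s_2 = 9, s_3 = 14, s_4 = 5, s_5 = 11, s_6 = 7, s_7 = 4, s_8 = 6, s_9 = 16, s_{10} = 15, s_{11} = 10, s_{12} = 2, s_{13} = 13, s_{14} = 0, s_{15} = 3, s_{16} = 1.
The sequence repeats with period 16.

16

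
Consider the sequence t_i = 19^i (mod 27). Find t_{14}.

Computing terms: t_1 = 19,  t_2 = 10,  t_3 = 1,  t_4 = 19.
Since t_4 = t_1 = 19, the sequence is periodic with period 3.
So t_{14} = t_{1 + ((14-1) mod 3)} = t_2 = 10.

10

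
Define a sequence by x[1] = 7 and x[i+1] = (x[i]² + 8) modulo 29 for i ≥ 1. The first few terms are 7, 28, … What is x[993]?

9

Computing terms: x[1] = 7, x[2] = 28, x[3] = 9, x[4] = 2, x[5] = 12, x[6] = 7.
Since x[6] = x[1] = 7, the sequence is periodic with period 5.
So x[993] = x[1 + ((993-1) mod 5)] = x[3] = 9.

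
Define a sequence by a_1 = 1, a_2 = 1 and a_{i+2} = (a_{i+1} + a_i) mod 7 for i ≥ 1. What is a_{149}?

5

Listing terms: a_1 = 1, a_2 = 1, a_3 = 2, a_4 = 3, a_5 = 5, a_6 = 1, a_7 = 6, a_8 = 0, a_9 = 6, a_{10} = 6, a_{11} = 5, a_{12} = 4, a_{13} = 2, a_{14} = 6, a_{15} = 1, a_{16} = 0, a_{17} = 1, a_{18} = 1.
Since (a_{17}, a_{18}) = (a_1, a_2) = (1, 1) (two consecutive terms determine the rest), the sequence is periodic with period 16.
So a_{149} = a_{1 + ((149-1) mod 16)} = a_5 = 5.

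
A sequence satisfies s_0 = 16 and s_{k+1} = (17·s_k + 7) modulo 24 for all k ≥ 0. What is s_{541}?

3

Listing terms: s_0 = 16,  s_1 = 15,  s_2 = 22,  s_3 = 21,  s_4 = 4,  s_5 = 3,  s_6 = 10,  s_7 = 9,  s_8 = 16.
The sequence repeats with period 8.
So s_{541} = s_{0 + ((541-0) mod 8)} = s_5 = 3.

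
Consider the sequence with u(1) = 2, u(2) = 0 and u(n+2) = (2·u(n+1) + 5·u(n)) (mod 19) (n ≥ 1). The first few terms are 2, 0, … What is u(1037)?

u(1) = 2; u(2) = 0; u(3) = 10; u(4) = 1; u(5) = 14; u(6) = 14; u(7) = 3; u(8) = 0; u(9) = 15; u(10) = 11; u(11) = 2; u(12) = 2; u(13) = 14; u(14) = 0; u(15) = 13; u(16) = 7; u(17) = 3; u(18) = 3; u(19) = 2; u(20) = 0.
Since (u(19), u(20)) = (u(1), u(2)) = (2, 0) (two consecutive terms determine the rest), the sequence is periodic with period 18.
So u(1037) = u(1 + ((1037-1) mod 18)) = u(11) = 2.

2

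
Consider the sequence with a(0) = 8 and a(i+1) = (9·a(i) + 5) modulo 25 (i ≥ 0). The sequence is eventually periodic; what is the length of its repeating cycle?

We have a(0) = 8, a(1) = 2, a(2) = 23, a(3) = 12, a(4) = 13, a(5) = 22, a(6) = 3, a(7) = 7, a(8) = 18, a(9) = 17, a(10) = 8.
Since a(10) = a(0) = 8, the sequence is periodic with period 10.

10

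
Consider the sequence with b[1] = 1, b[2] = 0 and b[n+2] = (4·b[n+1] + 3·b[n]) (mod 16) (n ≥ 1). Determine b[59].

3

Listing terms: b[1] = 1, b[2] = 0, b[3] = 3, b[4] = 12, b[5] = 9, b[6] = 8, b[7] = 11, b[8] = 4, b[9] = 1, b[10] = 0.
The sequence repeats with period 8.
So b[59] = b[1 + ((59-1) mod 8)] = b[3] = 3.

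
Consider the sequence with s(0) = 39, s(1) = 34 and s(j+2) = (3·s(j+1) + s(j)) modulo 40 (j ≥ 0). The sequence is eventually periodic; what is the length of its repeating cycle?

12

s(0) = 39, s(1) = 34, s(2) = 21, s(3) = 17, s(4) = 32, s(5) = 33, s(6) = 11, s(7) = 26, s(8) = 9, s(9) = 13, s(10) = 8, s(11) = 37, s(12) = 39, s(13) = 34.
The sequence repeats with period 12.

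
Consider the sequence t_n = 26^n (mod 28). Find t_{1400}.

t_0 = 1; t_1 = 26; t_2 = 4; t_3 = 20; t_4 = 16; t_5 = 24; t_6 = 8; t_7 = 12; t_8 = 4.
Since t_8 = t_2 = 4, the sequence is eventually periodic: after a pre-period of length 2 it cycles with period 6.
For n ≥ 2, t_n depends only on (n - 2) mod 6. (1400 - 2) mod 6 = 0, so t_{1400} = t_2 = 4.

4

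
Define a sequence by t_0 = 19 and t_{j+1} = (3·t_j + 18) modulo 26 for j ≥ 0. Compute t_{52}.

23

Computing terms: t_0 = 19, t_1 = 23, t_2 = 9, t_3 = 19.
Since t_3 = t_0 = 19, the sequence is periodic with period 3.
(52 - 0) mod 3 = 1, so t_{52} = t_1 = 23.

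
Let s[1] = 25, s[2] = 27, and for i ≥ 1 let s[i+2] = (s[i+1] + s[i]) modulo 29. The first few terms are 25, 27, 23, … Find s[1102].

22

We have s[1] = 25, s[2] = 27, s[3] = 23, s[4] = 21, s[5] = 15, s[6] = 7, s[7] = 22, s[8] = 0, s[9] = 22, s[10] = 22, s[11] = 15, s[12] = 8, s[13] = 23, s[14] = 2, s[15] = 25, s[16] = 27.
The sequence repeats with period 14.
So s[1102] = s[1 + ((1102-1) mod 14)] = s[10] = 22.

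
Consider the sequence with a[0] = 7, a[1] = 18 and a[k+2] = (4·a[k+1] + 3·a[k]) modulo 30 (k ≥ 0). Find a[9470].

Listing terms: a[0] = 7; a[1] = 18; a[2] = 3; a[3] = 6; a[4] = 3; a[5] = 0; a[6] = 9; a[7] = 6; a[8] = 21; a[9] = 12; a[10] = 21; a[11] = 0; a[12] = 3; a[13] = 12; a[14] = 27; a[15] = 24; a[16] = 27; a[17] = 0; a[18] = 21; a[19] = 24; a[20] = 9; a[21] = 18; a[22] = 9; a[23] = 0; a[24] = 27; a[25] = 18; a[26] = 3.
Since (a[25], a[26]) = (a[1], a[2]) = (18, 3) (two consecutive terms determine the rest), the sequence is eventually periodic: after a pre-period of length 1 it cycles with period 24.
For k ≥ 1, a[k] depends only on (k - 1) mod 24. (9470 - 1) mod 24 = 13, so a[9470] = a[14] = 27.

27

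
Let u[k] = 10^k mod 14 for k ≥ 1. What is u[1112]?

We have u[1] = 10; u[2] = 2; u[3] = 6; u[4] = 4; u[5] = 12; u[6] = 8; u[7] = 10.
Since u[7] = u[1] = 10, the sequence is periodic with period 6.
(1112 - 1) mod 6 = 1, so u[1112] = u[2] = 2.

2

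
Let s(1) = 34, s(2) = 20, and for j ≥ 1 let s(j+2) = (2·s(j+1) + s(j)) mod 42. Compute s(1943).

We have s(1) = 34; s(2) = 20; s(3) = 32; s(4) = 0; s(5) = 32; s(6) = 22; s(7) = 34; s(8) = 6; s(9) = 4; s(10) = 14; s(11) = 32; s(12) = 36; s(13) = 20; s(14) = 34; s(15) = 4; s(16) = 0; s(17) = 4; s(18) = 8; s(19) = 20; s(20) = 6; s(21) = 32; s(22) = 28; s(23) = 4; s(24) = 36; s(25) = 34; s(26) = 20.
The sequence repeats with period 24.
So s(1943) = s(1 + ((1943-1) mod 24)) = s(23) = 4.

4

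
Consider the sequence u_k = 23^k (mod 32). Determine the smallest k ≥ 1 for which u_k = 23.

We have u_0 = 1,  u_1 = 23,  u_2 = 17,  u_3 = 7,  u_4 = 1.
Since u_4 = u_0 = 1, the sequence is periodic with period 4.
The value 23 first appears (with k ≥ 1) at u_1.

1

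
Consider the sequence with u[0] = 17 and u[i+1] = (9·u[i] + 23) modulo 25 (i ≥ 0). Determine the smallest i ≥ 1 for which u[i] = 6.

Listing terms: u[0] = 17,  u[1] = 1,  u[2] = 7,  u[3] = 11,  u[4] = 22,  u[5] = 21,  u[6] = 12,  u[7] = 6,  u[8] = 2,  u[9] = 16,  u[10] = 17.
Since u[10] = u[0] = 17, the sequence is periodic with period 10.
The value 6 first appears (with i ≥ 1) at u[7].

7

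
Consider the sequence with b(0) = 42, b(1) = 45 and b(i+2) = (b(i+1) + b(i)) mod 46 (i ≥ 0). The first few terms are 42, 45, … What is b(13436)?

Listing terms: b(0) = 42,  b(1) = 45,  b(2) = 41,  b(3) = 40,  b(4) = 35,  b(5) = 29,  b(6) = 18,  b(7) = 1,  b(8) = 19,  b(9) = 20,  b(10) = 39,  b(11) = 13,  b(12) = 6,  b(13) = 19,  b(14) = 25,  b(15) = 44,  b(16) = 23,  b(17) = 21,  b(18) = 44,  b(19) = 19,  b(20) = 17,  b(21) = 36,  b(22) = 7,  b(23) = 43,  b(24) = 4,  b(25) = 1,  b(26) = 5,  b(27) = 6,  b(28) = 11,  b(29) = 17,  b(30) = 28,  b(31) = 45,  b(32) = 27,  b(33) = 26,  b(34) = 7,  b(35) = 33,  b(36) = 40,  b(37) = 27,  b(38) = 21,  b(39) = 2,  b(40) = 23,  b(41) = 25,  b(42) = 2,  b(43) = 27,  b(44) = 29,  b(45) = 10,  b(46) = 39,  b(47) = 3,  b(48) = 42,  b(49) = 45.
Since (b(48), b(49)) = (b(0), b(1)) = (42, 45) (two consecutive terms determine the rest), the sequence is periodic with period 48.
(13436 - 0) mod 48 = 44, so b(13436) = b(44) = 29.

29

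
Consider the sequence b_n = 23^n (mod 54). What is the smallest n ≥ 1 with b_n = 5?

7

b_0 = 1, b_1 = 23, b_2 = 43, b_3 = 17, b_4 = 13, b_5 = 29, b_6 = 19, b_7 = 5, b_8 = 7, b_9 = 53, b_{10} = 31, b_{11} = 11, b_{12} = 37, b_{13} = 41, b_{14} = 25, b_{15} = 35, b_{16} = 49, b_{17} = 47, b_{18} = 1.
The sequence repeats with period 18.
The value 5 first appears (with n ≥ 1) at b_7.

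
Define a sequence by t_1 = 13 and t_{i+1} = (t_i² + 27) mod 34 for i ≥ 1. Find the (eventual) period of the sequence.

Listing terms: t_1 = 13, t_2 = 26, t_3 = 23, t_4 = 12, t_5 = 1, t_6 = 28, t_7 = 29, t_8 = 18, t_9 = 11, t_{10} = 12.
Since t_{10} = t_4 = 12, the sequence is eventually periodic: after a pre-period of length 3 it cycles with period 6.

6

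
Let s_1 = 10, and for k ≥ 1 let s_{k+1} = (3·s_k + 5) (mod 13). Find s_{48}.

6

Listing terms: s_1 = 10, s_2 = 9, s_3 = 6, s_4 = 10.
The sequence repeats with period 3.
(48 - 1) mod 3 = 2, so s_{48} = s_3 = 6.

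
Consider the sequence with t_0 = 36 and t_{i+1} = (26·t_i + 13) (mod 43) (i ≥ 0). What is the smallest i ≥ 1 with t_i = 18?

Listing terms: t_0 = 36; t_1 = 3; t_2 = 5; t_3 = 14; t_4 = 33; t_5 = 11; t_6 = 41; t_7 = 4; t_8 = 31; t_9 = 2; t_{10} = 22; t_{11} = 26; t_{12} = 1; t_{13} = 39; t_{14} = 38; t_{15} = 12; t_{16} = 24; t_{17} = 35; t_{18} = 20; t_{19} = 17; t_{20} = 25; t_{21} = 18; t_{22} = 8; t_{23} = 6; t_{24} = 40; t_{25} = 21; t_{26} = 0; t_{27} = 13; t_{28} = 7; t_{29} = 23; t_{30} = 9; t_{31} = 32; t_{32} = 28; t_{33} = 10; t_{34} = 15; t_{35} = 16; t_{36} = 42; t_{37} = 30; t_{38} = 19; t_{39} = 34; t_{40} = 37; t_{41} = 29; t_{42} = 36.
The sequence repeats with period 42.
The value 18 first appears (with i ≥ 1) at t_{21}.

21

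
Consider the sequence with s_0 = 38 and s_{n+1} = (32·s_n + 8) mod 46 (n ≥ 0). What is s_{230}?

34

We have s_0 = 38; s_1 = 28; s_2 = 30; s_3 = 2; s_4 = 26; s_5 = 12; s_6 = 24; s_7 = 40; s_8 = 0; s_9 = 8; s_{10} = 34; s_{11} = 38.
The sequence repeats with period 11.
(230 - 0) mod 11 = 10, so s_{230} = s_{10} = 34.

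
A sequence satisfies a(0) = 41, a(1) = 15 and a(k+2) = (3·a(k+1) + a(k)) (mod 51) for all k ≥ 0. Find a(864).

Computing terms: a(0) = 41, a(1) = 15, a(2) = 35, a(3) = 18, a(4) = 38, a(5) = 30, a(6) = 26, a(7) = 6, a(8) = 44, a(9) = 36, a(10) = 50, a(11) = 33, a(12) = 47, a(13) = 21, a(14) = 8, a(15) = 45, a(16) = 41, a(17) = 15.
Since (a(16), a(17)) = (a(0), a(1)) = (41, 15) (two consecutive terms determine the rest), the sequence is periodic with period 16.
So a(864) = a(0 + ((864-0) mod 16)) = a(0) = 41.

41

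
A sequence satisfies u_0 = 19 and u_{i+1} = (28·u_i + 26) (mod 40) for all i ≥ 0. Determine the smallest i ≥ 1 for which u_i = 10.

Computing terms: u_0 = 19, u_1 = 38, u_2 = 10, u_3 = 26, u_4 = 34, u_5 = 18, u_6 = 10.
Since u_6 = u_2 = 10, the sequence is eventually periodic: after a pre-period of length 2 it cycles with period 4.
The value 10 first appears (with i ≥ 1) at u_2.

2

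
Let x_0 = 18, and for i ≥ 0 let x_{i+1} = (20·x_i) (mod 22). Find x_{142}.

6

x_0 = 18, x_1 = 8, x_2 = 6, x_3 = 10, x_4 = 2, x_5 = 18.
The sequence repeats with period 5.
So x_{142} = x_{0 + ((142-0) mod 5)} = x_2 = 6.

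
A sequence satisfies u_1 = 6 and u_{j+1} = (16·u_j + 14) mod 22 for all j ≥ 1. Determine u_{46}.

6

Computing terms: u_1 = 6; u_2 = 0; u_3 = 14; u_4 = 18; u_5 = 16; u_6 = 6.
Since u_6 = u_1 = 6, the sequence is periodic with period 5.
(46 - 1) mod 5 = 0, so u_{46} = u_1 = 6.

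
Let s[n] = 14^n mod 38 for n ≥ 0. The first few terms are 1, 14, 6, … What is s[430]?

16

Computing terms: s[0] = 1; s[1] = 14; s[2] = 6; s[3] = 8; s[4] = 36; s[5] = 10; s[6] = 26; s[7] = 22; s[8] = 4; s[9] = 18; s[10] = 24; s[11] = 32; s[12] = 30; s[13] = 2; s[14] = 28; s[15] = 12; s[16] = 16; s[17] = 34; s[18] = 20; s[19] = 14.
Since s[19] = s[1] = 14, the sequence is eventually periodic: after a pre-period of length 1 it cycles with period 18.
For n ≥ 1, s[n] depends only on (n - 1) mod 18. (430 - 1) mod 18 = 15, so s[430] = s[16] = 16.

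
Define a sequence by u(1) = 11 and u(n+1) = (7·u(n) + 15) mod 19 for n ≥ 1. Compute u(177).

13

Computing terms: u(1) = 11; u(2) = 16; u(3) = 13; u(4) = 11.
Since u(4) = u(1) = 11, the sequence is periodic with period 3.
So u(177) = u(1 + ((177-1) mod 3)) = u(3) = 13.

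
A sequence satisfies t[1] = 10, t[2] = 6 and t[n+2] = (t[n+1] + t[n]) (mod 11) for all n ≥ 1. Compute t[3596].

5

Listing terms: t[1] = 10,  t[2] = 6,  t[3] = 5,  t[4] = 0,  t[5] = 5,  t[6] = 5,  t[7] = 10,  t[8] = 4,  t[9] = 3,  t[10] = 7,  t[11] = 10,  t[12] = 6.
Since (t[11], t[12]) = (t[1], t[2]) = (10, 6) (two consecutive terms determine the rest), the sequence is periodic with period 10.
So t[3596] = t[1 + ((3596-1) mod 10)] = t[6] = 5.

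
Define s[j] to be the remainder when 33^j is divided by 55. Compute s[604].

11

We have s[0] = 1; s[1] = 33; s[2] = 44; s[3] = 22; s[4] = 11; s[5] = 33.
Since s[5] = s[1] = 33, the sequence is eventually periodic: after a pre-period of length 1 it cycles with period 4.
For j ≥ 1, s[j] depends only on (j - 1) mod 4. (604 - 1) mod 4 = 3, so s[604] = s[4] = 11.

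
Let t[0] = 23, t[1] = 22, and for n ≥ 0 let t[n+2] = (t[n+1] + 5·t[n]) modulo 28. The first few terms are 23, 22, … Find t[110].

Listing terms: t[0] = 23, t[1] = 22, t[2] = 25, t[3] = 23, t[4] = 8, t[5] = 11, t[6] = 23, t[7] = 22.
The sequence repeats with period 6.
(110 - 0) mod 6 = 2, so t[110] = t[2] = 25.

25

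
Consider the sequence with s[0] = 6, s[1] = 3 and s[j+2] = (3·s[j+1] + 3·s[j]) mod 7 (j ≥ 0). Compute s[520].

s[0] = 6; s[1] = 3; s[2] = 6; s[3] = 6; s[4] = 1; s[5] = 0; s[6] = 3; s[7] = 2; s[8] = 1; s[9] = 2; s[10] = 2; s[11] = 5; s[12] = 0; s[13] = 1; s[14] = 3; s[15] = 5; s[16] = 3; s[17] = 3; s[18] = 4; s[19] = 0; s[20] = 5; s[21] = 1; s[22] = 4; s[23] = 1; s[24] = 1; s[25] = 6; s[26] = 0; s[27] = 4; s[28] = 5; s[29] = 6; s[30] = 5; s[31] = 5; s[32] = 2; s[33] = 0; s[34] = 6; s[35] = 4; s[36] = 2; s[37] = 4; s[38] = 4; s[39] = 3; s[40] = 0; s[41] = 2; s[42] = 6; s[43] = 3.
The sequence repeats with period 42.
(520 - 0) mod 42 = 16, so s[520] = s[16] = 3.

3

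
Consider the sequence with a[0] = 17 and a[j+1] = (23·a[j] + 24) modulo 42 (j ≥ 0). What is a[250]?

23

a[0] = 17,  a[1] = 37,  a[2] = 35,  a[3] = 31,  a[4] = 23,  a[5] = 7,  a[6] = 17.
Since a[6] = a[0] = 17, the sequence is periodic with period 6.
(250 - 0) mod 6 = 4, so a[250] = a[4] = 23.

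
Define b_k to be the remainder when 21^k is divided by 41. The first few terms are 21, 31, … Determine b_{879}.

Computing terms: b_1 = 21; b_2 = 31; b_3 = 36; b_4 = 18; b_5 = 9; b_6 = 25; b_7 = 33; b_8 = 37; b_9 = 39; b_{10} = 40; b_{11} = 20; b_{12} = 10; b_{13} = 5; b_{14} = 23; b_{15} = 32; b_{16} = 16; b_{17} = 8; b_{18} = 4; b_{19} = 2; b_{20} = 1; b_{21} = 21.
Since b_{21} = b_1 = 21, the sequence is periodic with period 20.
(879 - 1) mod 20 = 18, so b_{879} = b_{19} = 2.

2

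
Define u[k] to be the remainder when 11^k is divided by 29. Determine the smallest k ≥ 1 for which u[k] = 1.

Computing terms: u[0] = 1; u[1] = 11; u[2] = 5; u[3] = 26; u[4] = 25; u[5] = 14; u[6] = 9; u[7] = 12; u[8] = 16; u[9] = 2; u[10] = 22; u[11] = 10; u[12] = 23; u[13] = 21; u[14] = 28; u[15] = 18; u[16] = 24; u[17] = 3; u[18] = 4; u[19] = 15; u[20] = 20; u[21] = 17; u[22] = 13; u[23] = 27; u[24] = 7; u[25] = 19; u[26] = 6; u[27] = 8; u[28] = 1.
Since u[28] = u[0] = 1, the sequence is periodic with period 28.
The value 1 next appears (with k ≥ 1) at u[28].

28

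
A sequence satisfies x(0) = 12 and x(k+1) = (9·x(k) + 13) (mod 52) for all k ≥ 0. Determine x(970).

Computing terms: x(0) = 12; x(1) = 17; x(2) = 10; x(3) = 51; x(4) = 4; x(5) = 49; x(6) = 38; x(7) = 43; x(8) = 36; x(9) = 25; x(10) = 30; x(11) = 23; x(12) = 12.
Since x(12) = x(0) = 12, the sequence is periodic with period 12.
(970 - 0) mod 12 = 10, so x(970) = x(10) = 30.

30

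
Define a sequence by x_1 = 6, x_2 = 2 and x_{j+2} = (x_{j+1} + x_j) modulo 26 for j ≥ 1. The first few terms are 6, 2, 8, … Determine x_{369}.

We have x_1 = 6; x_2 = 2; x_3 = 8; x_4 = 10; x_5 = 18; x_6 = 2; x_7 = 20; x_8 = 22; x_9 = 16; x_{10} = 12; x_{11} = 2; x_{12} = 14; x_{13} = 16; x_{14} = 4; x_{15} = 20; x_{16} = 24; x_{17} = 18; x_{18} = 16; x_{19} = 8; x_{20} = 24; x_{21} = 6; x_{22} = 4; x_{23} = 10; x_{24} = 14; x_{25} = 24; x_{26} = 12; x_{27} = 10; x_{28} = 22; x_{29} = 6; x_{30} = 2.
The sequence repeats with period 28.
So x_{369} = x_{1 + ((369-1) mod 28)} = x_5 = 18.

18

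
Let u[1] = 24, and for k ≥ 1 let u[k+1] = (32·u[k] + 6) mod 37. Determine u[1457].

6

Listing terms: u[1] = 24; u[2] = 34; u[3] = 21; u[4] = 12; u[5] = 20; u[6] = 17; u[7] = 32; u[8] = 31; u[9] = 36; u[10] = 11; u[11] = 25; u[12] = 29; u[13] = 9; u[14] = 35; u[15] = 16; u[16] = 0; u[17] = 6; u[18] = 13; u[19] = 15; u[20] = 5; u[21] = 18; u[22] = 27; u[23] = 19; u[24] = 22; u[25] = 7; u[26] = 8; u[27] = 3; u[28] = 28; u[29] = 14; u[30] = 10; u[31] = 30; u[32] = 4; u[33] = 23; u[34] = 2; u[35] = 33; u[36] = 26; u[37] = 24.
Since u[37] = u[1] = 24, the sequence is periodic with period 36.
(1457 - 1) mod 36 = 16, so u[1457] = u[17] = 6.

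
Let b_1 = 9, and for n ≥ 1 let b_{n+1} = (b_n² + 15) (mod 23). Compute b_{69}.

Listing terms: b_1 = 9,  b_2 = 4,  b_3 = 8,  b_4 = 10,  b_5 = 0,  b_6 = 15,  b_7 = 10.
Since b_7 = b_4 = 10, the sequence is eventually periodic: after a pre-period of length 3 it cycles with period 3.
For n ≥ 4, b_n depends only on (n - 4) mod 3. (69 - 4) mod 3 = 2, so b_{69} = b_6 = 15.

15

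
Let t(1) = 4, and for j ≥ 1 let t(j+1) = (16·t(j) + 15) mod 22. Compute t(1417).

Listing terms: t(1) = 4, t(2) = 13, t(3) = 3, t(4) = 19, t(5) = 11, t(6) = 15, t(7) = 13.
Since t(7) = t(2) = 13, the sequence is eventually periodic: after a pre-period of length 1 it cycles with period 5.
For j ≥ 2, t(j) depends only on (j - 2) mod 5. (1417 - 2) mod 5 = 0, so t(1417) = t(2) = 13.

13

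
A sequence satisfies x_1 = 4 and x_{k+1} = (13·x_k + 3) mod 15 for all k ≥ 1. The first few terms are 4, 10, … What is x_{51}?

13

We have x_1 = 4,  x_2 = 10,  x_3 = 13,  x_4 = 7,  x_5 = 4.
The sequence repeats with period 4.
So x_{51} = x_{1 + ((51-1) mod 4)} = x_3 = 13.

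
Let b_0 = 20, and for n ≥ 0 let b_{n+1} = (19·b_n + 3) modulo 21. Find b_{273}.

b_0 = 20,  b_1 = 5,  b_2 = 14,  b_3 = 17,  b_4 = 11,  b_5 = 2,  b_6 = 20.
The sequence repeats with period 6.
So b_{273} = b_{0 + ((273-0) mod 6)} = b_3 = 17.

17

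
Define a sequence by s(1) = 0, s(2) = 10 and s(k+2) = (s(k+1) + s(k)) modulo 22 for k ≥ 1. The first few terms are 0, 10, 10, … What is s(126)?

6

Computing terms: s(1) = 0; s(2) = 10; s(3) = 10; s(4) = 20; s(5) = 8; s(6) = 6; s(7) = 14; s(8) = 20; s(9) = 12; s(10) = 10; s(11) = 0; s(12) = 10.
Since (s(11), s(12)) = (s(1), s(2)) = (0, 10) (two consecutive terms determine the rest), the sequence is periodic with period 10.
So s(126) = s(1 + ((126-1) mod 10)) = s(6) = 6.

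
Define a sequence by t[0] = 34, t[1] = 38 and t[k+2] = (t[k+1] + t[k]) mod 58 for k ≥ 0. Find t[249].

32

t[0] = 34; t[1] = 38; t[2] = 14; t[3] = 52; t[4] = 8; t[5] = 2; t[6] = 10; t[7] = 12; t[8] = 22; t[9] = 34; t[10] = 56; t[11] = 32; t[12] = 30; t[13] = 4; t[14] = 34; t[15] = 38.
The sequence repeats with period 14.
(249 - 0) mod 14 = 11, so t[249] = t[11] = 32.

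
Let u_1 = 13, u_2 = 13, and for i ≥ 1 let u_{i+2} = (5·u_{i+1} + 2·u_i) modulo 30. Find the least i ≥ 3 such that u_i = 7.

5

u_1 = 13; u_2 = 13; u_3 = 1; u_4 = 1; u_5 = 7; u_6 = 7; u_7 = 19; u_8 = 19; u_9 = 13; u_{10} = 13.
The sequence repeats with period 8.
The value 7 first appears (with i ≥ 3) at u_5.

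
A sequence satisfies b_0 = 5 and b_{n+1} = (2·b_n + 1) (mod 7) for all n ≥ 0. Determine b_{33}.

b_0 = 5, b_1 = 4, b_2 = 2, b_3 = 5.
The sequence repeats with period 3.
So b_{33} = b_{0 + ((33-0) mod 3)} = b_0 = 5.

5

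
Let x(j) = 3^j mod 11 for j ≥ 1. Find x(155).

Computing terms: x(1) = 3; x(2) = 9; x(3) = 5; x(4) = 4; x(5) = 1; x(6) = 3.
Since x(6) = x(1) = 3, the sequence is periodic with period 5.
(155 - 1) mod 5 = 4, so x(155) = x(5) = 1.

1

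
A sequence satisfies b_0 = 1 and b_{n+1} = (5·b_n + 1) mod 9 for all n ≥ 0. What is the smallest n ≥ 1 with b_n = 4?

2

b_0 = 1; b_1 = 6; b_2 = 4; b_3 = 3; b_4 = 7; b_5 = 0; b_6 = 1.
The sequence repeats with period 6.
The value 4 first appears (with n ≥ 1) at b_2.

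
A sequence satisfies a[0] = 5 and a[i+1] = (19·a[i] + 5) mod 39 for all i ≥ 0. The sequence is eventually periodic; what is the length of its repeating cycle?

12

We have a[0] = 5,  a[1] = 22,  a[2] = 33,  a[3] = 8,  a[4] = 1,  a[5] = 24,  a[6] = 32,  a[7] = 28,  a[8] = 30,  a[9] = 29,  a[10] = 10,  a[11] = 0,  a[12] = 5.
Since a[12] = a[0] = 5, the sequence is periodic with period 12.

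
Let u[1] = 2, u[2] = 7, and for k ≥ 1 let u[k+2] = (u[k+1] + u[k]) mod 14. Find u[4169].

5

Computing terms: u[1] = 2, u[2] = 7, u[3] = 9, u[4] = 2, u[5] = 11, u[6] = 13, u[7] = 10, u[8] = 9, u[9] = 5, u[10] = 0, u[11] = 5, u[12] = 5, u[13] = 10, u[14] = 1, u[15] = 11, u[16] = 12, u[17] = 9, u[18] = 7, u[19] = 2, u[20] = 9, u[21] = 11, u[22] = 6, u[23] = 3, u[24] = 9, u[25] = 12, u[26] = 7, u[27] = 5, u[28] = 12, u[29] = 3, u[30] = 1, u[31] = 4, u[32] = 5, u[33] = 9, u[34] = 0, u[35] = 9, u[36] = 9, u[37] = 4, u[38] = 13, u[39] = 3, u[40] = 2, u[41] = 5, u[42] = 7, u[43] = 12, u[44] = 5, u[45] = 3, u[46] = 8, u[47] = 11, u[48] = 5, u[49] = 2, u[50] = 7.
The sequence repeats with period 48.
(4169 - 1) mod 48 = 40, so u[4169] = u[41] = 5.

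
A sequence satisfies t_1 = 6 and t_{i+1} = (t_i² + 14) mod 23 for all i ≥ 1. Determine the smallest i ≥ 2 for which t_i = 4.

2

Computing terms: t_1 = 6; t_2 = 4; t_3 = 7; t_4 = 17; t_5 = 4.
Since t_5 = t_2 = 4, the sequence is eventually periodic: after a pre-period of length 1 it cycles with period 3.
The value 4 first appears (with i ≥ 2) at t_2.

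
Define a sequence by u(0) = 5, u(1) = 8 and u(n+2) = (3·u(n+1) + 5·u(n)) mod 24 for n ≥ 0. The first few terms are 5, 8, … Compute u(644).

Computing terms: u(0) = 5; u(1) = 8; u(2) = 1; u(3) = 19; u(4) = 14; u(5) = 17; u(6) = 1; u(7) = 16; u(8) = 5; u(9) = 23; u(10) = 22; u(11) = 13; u(12) = 5; u(13) = 8.
The sequence repeats with period 12.
So u(644) = u(0 + ((644-0) mod 12)) = u(8) = 5.

5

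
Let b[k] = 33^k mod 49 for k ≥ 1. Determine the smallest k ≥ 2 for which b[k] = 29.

24

b[1] = 33,  b[2] = 11,  b[3] = 20,  b[4] = 23,  b[5] = 24,  b[6] = 8,  b[7] = 19,  b[8] = 39,  b[9] = 13,  b[10] = 37,  b[11] = 45,  b[12] = 15,  b[13] = 5,  b[14] = 18,  b[15] = 6,  b[16] = 2,  b[17] = 17,  b[18] = 22,  b[19] = 40,  b[20] = 46,  b[21] = 48,  b[22] = 16,  b[23] = 38,  b[24] = 29,  b[25] = 26,  b[26] = 25,  b[27] = 41,  b[28] = 30,  b[29] = 10,  b[30] = 36,  b[31] = 12,  b[32] = 4,  b[33] = 34,  b[34] = 44,  b[35] = 31,  b[36] = 43,  b[37] = 47,  b[38] = 32,  b[39] = 27,  b[40] = 9,  b[41] = 3,  b[42] = 1,  b[43] = 33.
Since b[43] = b[1] = 33, the sequence is periodic with period 42.
The value 29 first appears (with k ≥ 2) at b[24].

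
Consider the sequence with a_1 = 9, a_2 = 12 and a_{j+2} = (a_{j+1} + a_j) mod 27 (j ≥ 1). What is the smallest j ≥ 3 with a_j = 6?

4

Listing terms: a_1 = 9, a_2 = 12, a_3 = 21, a_4 = 6, a_5 = 0, a_6 = 6, a_7 = 6, a_8 = 12, a_9 = 18, a_{10} = 3, a_{11} = 21, a_{12} = 24, a_{13} = 18, a_{14} = 15, a_{15} = 6, a_{16} = 21, a_{17} = 0, a_{18} = 21, a_{19} = 21, a_{20} = 15, a_{21} = 9, a_{22} = 24, a_{23} = 6, a_{24} = 3, a_{25} = 9, a_{26} = 12.
The sequence repeats with period 24.
The value 6 first appears (with j ≥ 3) at a_4.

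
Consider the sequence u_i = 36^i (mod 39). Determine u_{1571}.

30

We have u_0 = 1,  u_1 = 36,  u_2 = 9,  u_3 = 12,  u_4 = 3,  u_5 = 30,  u_6 = 27,  u_7 = 36.
Since u_7 = u_1 = 36, the sequence is eventually periodic: after a pre-period of length 1 it cycles with period 6.
For i ≥ 1, u_i depends only on (i - 1) mod 6. (1571 - 1) mod 6 = 4, so u_{1571} = u_5 = 30.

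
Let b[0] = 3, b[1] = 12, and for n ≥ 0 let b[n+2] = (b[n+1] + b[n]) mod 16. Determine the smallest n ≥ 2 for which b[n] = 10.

4

Computing terms: b[0] = 3; b[1] = 12; b[2] = 15; b[3] = 11; b[4] = 10; b[5] = 5; b[6] = 15; b[7] = 4; b[8] = 3; b[9] = 7; b[10] = 10; b[11] = 1; b[12] = 11; b[13] = 12; b[14] = 7; b[15] = 3; b[16] = 10; b[17] = 13; b[18] = 7; b[19] = 4; b[20] = 11; b[21] = 15; b[22] = 10; b[23] = 9; b[24] = 3; b[25] = 12.
Since (b[24], b[25]) = (b[0], b[1]) = (3, 12) (two consecutive terms determine the rest), the sequence is periodic with period 24.
The value 10 first appears (with n ≥ 2) at b[4].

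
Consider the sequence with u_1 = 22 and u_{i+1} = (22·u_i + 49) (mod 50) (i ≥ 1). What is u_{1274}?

u_1 = 22; u_2 = 33; u_3 = 25; u_4 = 49; u_5 = 27; u_6 = 43; u_7 = 45; u_8 = 39; u_9 = 7; u_{10} = 3; u_{11} = 15; u_{12} = 29; u_{13} = 37; u_{14} = 13; u_{15} = 35; u_{16} = 19; u_{17} = 17; u_{18} = 23; u_{19} = 5; u_{20} = 9; u_{21} = 47; u_{22} = 33.
Since u_{22} = u_2 = 33, the sequence is eventually periodic: after a pre-period of length 1 it cycles with period 20.
For i ≥ 2, u_i depends only on (i - 2) mod 20. (1274 - 2) mod 20 = 12, so u_{1274} = u_{14} = 13.

13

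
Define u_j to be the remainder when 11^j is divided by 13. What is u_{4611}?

5

Computing terms: u_0 = 1, u_1 = 11, u_2 = 4, u_3 = 5, u_4 = 3, u_5 = 7, u_6 = 12, u_7 = 2, u_8 = 9, u_9 = 8, u_{10} = 10, u_{11} = 6, u_{12} = 1.
The sequence repeats with period 12.
(4611 - 0) mod 12 = 3, so u_{4611} = u_3 = 5.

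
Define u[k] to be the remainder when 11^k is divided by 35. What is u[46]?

Listing terms: u[1] = 11,  u[2] = 16,  u[3] = 1,  u[4] = 11.
Since u[4] = u[1] = 11, the sequence is periodic with period 3.
(46 - 1) mod 3 = 0, so u[46] = u[1] = 11.

11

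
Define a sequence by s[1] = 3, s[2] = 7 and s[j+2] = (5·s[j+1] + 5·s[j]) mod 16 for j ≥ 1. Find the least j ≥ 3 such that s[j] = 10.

9

Listing terms: s[1] = 3, s[2] = 7, s[3] = 2, s[4] = 13, s[5] = 11, s[6] = 8, s[7] = 15, s[8] = 3, s[9] = 10, s[10] = 1, s[11] = 7, s[12] = 8, s[13] = 11, s[14] = 15, s[15] = 2, s[16] = 5, s[17] = 3, s[18] = 8, s[19] = 7, s[20] = 11, s[21] = 10, s[22] = 9, s[23] = 15, s[24] = 8, s[25] = 3, s[26] = 7.
Since (s[25], s[26]) = (s[1], s[2]) = (3, 7) (two consecutive terms determine the rest), the sequence is periodic with period 24.
The value 10 first appears (with j ≥ 3) at s[9].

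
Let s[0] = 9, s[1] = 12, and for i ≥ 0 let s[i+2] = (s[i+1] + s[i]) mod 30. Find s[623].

3

We have s[0] = 9; s[1] = 12; s[2] = 21; s[3] = 3; s[4] = 24; s[5] = 27; s[6] = 21; s[7] = 18; s[8] = 9; s[9] = 27; s[10] = 6; s[11] = 3; s[12] = 9; s[13] = 12.
Since (s[12], s[13]) = (s[0], s[1]) = (9, 12) (two consecutive terms determine the rest), the sequence is periodic with period 12.
(623 - 0) mod 12 = 11, so s[623] = s[11] = 3.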